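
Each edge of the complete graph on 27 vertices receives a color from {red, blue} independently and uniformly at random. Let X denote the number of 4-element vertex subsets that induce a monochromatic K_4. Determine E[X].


Let X = Σ_S X_S over the C(27, 4) = 17550 subsets S of size 4, where X_S = 1 if the K_4 on S is monochromatic.
For a fixed S, the K_4 on S has C(4, 2) = 6 edges. P[all 6 edges red] = (1/2)^6, and likewise for blue, so P[monochromatic] = 2·(1/2)^6 = 2^{1 − 6} = 1/32.
By linearity of expectation: E[X] = C(27, 4) · 2^{1 − 6} = 17550 · 1/32 = 8775/16.
Numerically: E[X] ≈ 548.43750.

E[X] = C(27,4)·2^(1−C(4,2)) = 8775/16 ≈ 548.43750.


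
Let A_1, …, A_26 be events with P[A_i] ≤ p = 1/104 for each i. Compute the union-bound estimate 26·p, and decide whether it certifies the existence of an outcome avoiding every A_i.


Union bound: P[∪_{i=1}^{26} A_i] ≤ Σ_i P[A_i] ≤ 26·p = 26·(1/104) = 1/4.
Numerically: 1/4 ≈ 0.25000.
Is 1/4 < 1? YES.
Since P[∪ A_i] ≤ 1/4 < 1, the complement has P[∩ A_i^c] ≥ 1 − 1/4 = 3/4 > 0, so some outcome avoids every A_i.

26·p = 1/4 ≈ 0.25000; existence CERTIFIED by the union bound.


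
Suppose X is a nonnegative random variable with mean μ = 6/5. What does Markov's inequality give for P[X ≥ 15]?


μ = E[X] = 6/5, a = 15.
Markov: P[X ≥ 15] ≤ μ/a = (6/5)/15 = 2/25.
Numerically: ≈ 0.0800.
(Since a = 15 > μ = 1.2000, the bound 2/25 is < 1 and informative.)

P[X ≥ 15] ≤ 2/25 ≈ 0.0800.


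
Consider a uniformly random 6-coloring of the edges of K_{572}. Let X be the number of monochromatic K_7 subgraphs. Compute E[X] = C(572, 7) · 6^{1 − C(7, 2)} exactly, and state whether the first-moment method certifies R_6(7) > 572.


E[X] = C(572, 7) · 6^{1 − 21} = 3831215212271304 · 6^{−20} = 3831215212271304/3656158440062976.
As a reduced fraction: E[X] = 17737107464219/16926659444736 ≈ 1.0478800.
Is E[X] < 1? NO.
Since E[X] ≥ 1, the first-moment bound is inconclusive at n = 572; it does NOT by itself certify R_6(7) > 572.

E[X] = 17737107464219/16926659444736 ≈ 1.0478800; E[X] ≥ 1; first-moment method inconclusive here.


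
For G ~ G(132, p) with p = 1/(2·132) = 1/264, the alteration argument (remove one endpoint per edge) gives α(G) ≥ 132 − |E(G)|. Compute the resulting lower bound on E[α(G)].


E[|E(G)|] = C(132, 2)·p = 8646 · (1/264) = 131/4.
E[α(G)] ≥ n − E[|E(G)|] = 132 − 131/4 = 397/4.
Numerically: ≈ 99.2500.
(This is only a lower bound; the true E[α(G)] may be larger.)

E[α(G)] ≥ 397/4 ≈ 99.2500.


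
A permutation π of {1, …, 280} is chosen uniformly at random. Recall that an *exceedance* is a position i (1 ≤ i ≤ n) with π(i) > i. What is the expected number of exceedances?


Write X = Σ_{i=1}^{280} X_i, where X_i = 1_{π(i) > i}.
For each fixed i, π(i) is uniform over {1, …, 280} (marginal of a uniform permutation), so P[π(i) > i] = (n − i)/n. Summing: Σ_{i=1}^{280} (n − i)/n = (0 + 1 + … + 279)/280 = 280(280 − 1)/(2·280) = (280 − 1)/2.
Hence E[X] = Σ_{i=1}^{280} (280 − i)/280 = 279/2 ≈ 139.5000.

E[X] = 279/2 = 139.5000.


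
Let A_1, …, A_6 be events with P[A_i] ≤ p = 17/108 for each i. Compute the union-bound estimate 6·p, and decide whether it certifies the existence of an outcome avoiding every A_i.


Union bound: P[∪_{i=1}^{6} A_i] ≤ Σ_i P[A_i] ≤ 6·p = 6·(17/108) = 17/18.
Numerically: 17/18 ≈ 0.944.
Is 17/18 < 1? YES.
Since P[∪ A_i] ≤ 17/18 < 1, the complement has P[∩ A_i^c] ≥ 1 − 17/18 = 1/18 > 0, so some outcome avoids every A_i.

6·p = 17/18 ≈ 0.944; existence CERTIFIED by the union bound.


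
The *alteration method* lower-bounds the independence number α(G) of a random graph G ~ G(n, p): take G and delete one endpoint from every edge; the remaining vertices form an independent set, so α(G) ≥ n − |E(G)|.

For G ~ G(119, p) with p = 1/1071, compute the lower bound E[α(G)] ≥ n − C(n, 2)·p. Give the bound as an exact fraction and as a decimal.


E[|E(G)|] = C(119, 2)·p = 7021 · (1/1071) = 59/9.
E[α(G)] ≥ n − E[|E(G)|] = 119 − 59/9 = 1012/9.
Numerically: ≈ 112.444.
(This is only a lower bound; the true E[α(G)] may be larger.)

E[α(G)] ≥ 1012/9 ≈ 112.444.


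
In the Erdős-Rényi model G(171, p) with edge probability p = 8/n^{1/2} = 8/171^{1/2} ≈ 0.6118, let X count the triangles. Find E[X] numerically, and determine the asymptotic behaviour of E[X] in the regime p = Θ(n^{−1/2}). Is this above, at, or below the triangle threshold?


Number of potential triangles: C(171, 3) = 818805.
Each occurs with probability p³ ≈ (0.6118)³ ≈ 2.289685e-01.
By linearity: E[X] = C(171, 3)·p³ ≈ 818805 · 2.289685e-01 ≈ 187480.5770.
Since α = 1/2 < 1, p = c/n^{1/2} ≫ 1/n is above the triangle threshold p ~ 1/n. Asymptotically E[X] ~ (c³/6)·n^{3(1−α)} = (8³/6)·n^{1.5} → ∞; triangles are abundant w.h.p.

E[X] ≈ 187480.5770; in regime p = Θ(1/n^{1/2}) E[X] diverges (above the triangle threshold p ~ 1/n).


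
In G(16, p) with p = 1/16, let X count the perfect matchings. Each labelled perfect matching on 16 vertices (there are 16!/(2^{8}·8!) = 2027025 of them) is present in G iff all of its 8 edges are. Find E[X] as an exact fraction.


K_16 has 16!/(2^{8}·8!) = 2027025 labelled perfect matchings.
For each such perfect matching H, let X_H = 1 if all 8 edges of H are present in G. Then P[X_H = 1] = p^{8} = (1/16)^{8} = 1/4294967296.
By linearity: E[X] = Σ_H E[X_H] = 2027025 · p^{8} = 2027025 · 1/4294967296 = 2027025/4294967296.
Numerically: E[X] ≈ 0.000472.

E[X] = 2027025 · (1/16)^{8} = 2027025/4294967296 ≈ 0.000472.


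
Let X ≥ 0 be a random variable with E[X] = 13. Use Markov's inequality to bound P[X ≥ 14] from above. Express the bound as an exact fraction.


μ = E[X] = 13, a = 14.
Markov: P[X ≥ 14] ≤ μ/a = (13)/14 = 13/14.
Numerically: ≈ 0.92857.
(Since a = 14 > μ = 13.00000, the bound 13/14 is < 1 and informative.)

P[X ≥ 14] ≤ 13/14 ≈ 0.92857.


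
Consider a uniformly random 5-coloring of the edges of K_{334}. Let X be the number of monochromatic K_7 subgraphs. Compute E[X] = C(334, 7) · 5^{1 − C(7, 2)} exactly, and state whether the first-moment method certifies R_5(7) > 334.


E[X] = C(334, 7) · 5^{1 − 21} = 86359460961576 · 5^{−20} = 86359460961576/95367431640625.
As a reduced fraction: E[X] = 86359460961576/95367431640625 ≈ 0.90554.
Is E[X] < 1? YES.
Since E[X] < 1, there exists a 5-coloring of K_{334} with no monochromatic K_7; hence R_5(7) > 334.

E[X] = 86359460961576/95367431640625 ≈ 0.90554; E[X] < 1, so R_5(7) > 334.


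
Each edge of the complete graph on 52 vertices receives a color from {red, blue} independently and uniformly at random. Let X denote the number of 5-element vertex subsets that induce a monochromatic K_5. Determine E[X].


Let X = Σ_S X_S over the C(52, 5) = 2598960 subsets S of size 5, where X_S = 1 if the K_5 on S is monochromatic.
For a fixed S, the K_5 on S has C(5, 2) = 10 edges. P[all 10 edges red] = (1/2)^10, and likewise for blue, so P[monochromatic] = 2·(1/2)^10 = 2^{1 − 10} = 1/512.
Summing: E[X] = C(52, 5) · 2^{1 − 10} = 2598960 · 1/512 = 162435/32.
Numerically: E[X] ≈ 5076.094.

E[X] = C(52,5)·2^(1−C(5,2)) = 162435/32 ≈ 5076.094.


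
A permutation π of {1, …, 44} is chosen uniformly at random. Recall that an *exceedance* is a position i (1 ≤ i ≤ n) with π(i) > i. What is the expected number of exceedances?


Write X = Σ_{i=1}^{44} X_i, where X_i = 1_{π(i) > i}.
For each fixed i, π(i) is uniform over {1, …, 44} (marginal of a uniform permutation), so P[π(i) > i] = (n − i)/n. Summing: Σ_{i=1}^{44} (n − i)/n = (0 + 1 + … + 43)/44 = 44(44 − 1)/(2·44) = (44 − 1)/2.
Hence E[X] = Σ_{i=1}^{44} (44 − i)/44 = 43/2 ≈ 21.50000.

E[X] = 43/2 = 21.50000.


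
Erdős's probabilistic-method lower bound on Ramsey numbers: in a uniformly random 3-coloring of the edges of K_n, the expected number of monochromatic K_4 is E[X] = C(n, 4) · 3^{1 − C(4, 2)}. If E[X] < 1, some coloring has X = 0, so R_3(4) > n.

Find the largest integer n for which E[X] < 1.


We need C(n, 4) · 3^{1 − 6} < 1, i.e. C(n, 4) < 3^{6 − 1} = 243.
Check values of n near the boundary:
  n = 4: C(4, 4) = 1; 1 < 243? YES
  n = 5: C(5, 4) = 5; 5 < 243? YES
  n = 6: C(6, 4) = 15; 15 < 243? YES
  n = 7: C(7, 4) = 35; 35 < 243? YES
  n = 8: C(8, 4) = 70; 70 < 243? YES
  n = 9: C(9, 4) = 126; 126 < 243? YES
  n = 10: C(10, 4) = 210; 210 < 243? YES
  n = 11: C(11, 4) = 330; 330 < 243? NO
  n = 12: C(12, 4) = 495; 495 < 243? NO
The largest n with C(n, 4) < 243 is n = 10 (where E[X] = 70/81 ≈ 0.86420). Hence R_3(4) > 10, i.e. R_3(4) ≥ 11.

Largest n = 10; hence R_3(4) > 10.


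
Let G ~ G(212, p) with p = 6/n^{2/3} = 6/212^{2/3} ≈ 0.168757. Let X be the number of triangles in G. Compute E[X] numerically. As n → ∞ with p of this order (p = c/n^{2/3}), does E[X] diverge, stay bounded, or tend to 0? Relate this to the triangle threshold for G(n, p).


Number of potential triangles: C(212, 3) = 1565620.
Each occurs with probability p³ ≈ (0.168757)³ ≈ 4.80598078e-03.
By linearity: E[X] = C(212, 3)·p³ ≈ 1565620 · 4.80598078e-03 ≈ 7524.339623.
Since α = 2/3 < 1, p = c/n^{2/3} ≫ 1/n is above the triangle threshold p ~ 1/n. Asymptotically E[X] ~ (c³/6)·n^{3(1−α)} = (6³/6)·n^{1} → ∞; triangles are abundant w.h.p.

E[X] ≈ 7524.339623; in regime p = Θ(1/n^{2/3}) E[X] diverges (above the triangle threshold p ~ 1/n).


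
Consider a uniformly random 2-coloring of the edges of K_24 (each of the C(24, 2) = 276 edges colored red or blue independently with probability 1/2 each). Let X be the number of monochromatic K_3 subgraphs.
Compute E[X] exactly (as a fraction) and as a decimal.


Let X = Σ_S X_S over the C(24, 3) = 2024 subsets S of size 3, where X_S = 1 if the K_3 on S is monochromatic.
For a fixed S, the K_3 on S has C(3, 2) = 3 edges. P[all 3 edges red] = (1/2)^3, and likewise for blue, so P[monochromatic] = 2·(1/2)^3 = 2^{1 − 3} = 1/4.
By linearity of expectation: E[X] = C(24, 3) · 2^{1 − 3} = 2024 · 1/4 = 506.
Numerically: E[X] ≈ 506.0000.

E[X] = C(24,3)·2^(1−C(3,2)) = 506 ≈ 506.0000.


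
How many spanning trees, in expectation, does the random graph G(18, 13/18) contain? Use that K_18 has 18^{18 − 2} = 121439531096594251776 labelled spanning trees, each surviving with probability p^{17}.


K_18 has 18^{18 − 2} = 121439531096594251776 labelled spanning trees.
For each such spanning tree H, let X_H = 1 if all 17 edges of H are present in G. Then P[X_H = 1] = p^{17} = (13/18)^{17} = 8650415919381337933/2185911559738696531968.
By linearity: E[X] = Σ_H E[X_H] = 121439531096594251776 · p^{17} = 121439531096594251776 · 8650415919381337933/2185911559738696531968 = 8650415919381337933/18.
Numerically: E[X] ≈ 4.80579e+17.

E[X] = 121439531096594251776 · (13/18)^{17} = 8650415919381337933/18 ≈ 4.80579e+17.


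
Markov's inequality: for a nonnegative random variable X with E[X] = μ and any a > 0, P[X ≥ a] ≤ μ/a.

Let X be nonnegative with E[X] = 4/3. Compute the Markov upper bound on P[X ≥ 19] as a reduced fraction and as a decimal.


μ = E[X] = 4/3, a = 19.
Markov: P[X ≥ 19] ≤ μ/a = (4/3)/19 = 4/57.
Numerically: ≈ 0.070.
(Since a = 19 > μ = 1.333, the bound 4/57 is < 1 and informative.)

P[X ≥ 19] ≤ 4/57 ≈ 0.070.


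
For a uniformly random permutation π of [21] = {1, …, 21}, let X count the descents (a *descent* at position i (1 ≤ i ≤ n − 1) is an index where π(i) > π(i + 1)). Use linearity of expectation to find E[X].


Write X = Σ X_I over i = 1, …, 20, with X_I the indicator of one descent.
There are 20 indicators.
For each fixed i, the pair (π(i), π(i+1)) is a uniformly random ordered pair of distinct values from {1, …, 21}; by symmetry P[π(i) > π(i+1)] = 1/2.
By linearity: E[X] = 20 · (1/2) = (21 − 1) · (1/2) = 10 ≈ 10.000000.

E[X] = 10 = 10.000000.


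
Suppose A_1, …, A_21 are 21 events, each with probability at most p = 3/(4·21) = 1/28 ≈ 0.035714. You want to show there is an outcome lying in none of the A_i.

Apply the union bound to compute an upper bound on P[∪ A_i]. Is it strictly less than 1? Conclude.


Union bound: P[∪_{i=1}^{21} A_i] ≤ Σ_i P[A_i] ≤ 21·p = 21·(1/28) = 3/4.
Numerically: 3/4 ≈ 0.750000.
Is 3/4 < 1? YES.
Since P[∪ A_i] ≤ 3/4 < 1, the complement has P[∩ A_i^c] ≥ 1 − 3/4 = 1/4 > 0, so some outcome avoids every A_i.

21·p = 3/4 ≈ 0.750000; existence CERTIFIED by the union bound.


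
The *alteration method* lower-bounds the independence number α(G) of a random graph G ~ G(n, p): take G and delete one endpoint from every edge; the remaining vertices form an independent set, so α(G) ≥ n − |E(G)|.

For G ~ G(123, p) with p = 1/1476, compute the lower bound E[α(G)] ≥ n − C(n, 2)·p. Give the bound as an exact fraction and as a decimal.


E[|E(G)|] = C(123, 2)·p = 7503 · (1/1476) = 61/12.
E[α(G)] ≥ n − E[|E(G)|] = 123 − 61/12 = 1415/12.
Numerically: ≈ 117.91667.
(This is only a lower bound; the true E[α(G)] may be larger.)

E[α(G)] ≥ 1415/12 ≈ 117.91667.


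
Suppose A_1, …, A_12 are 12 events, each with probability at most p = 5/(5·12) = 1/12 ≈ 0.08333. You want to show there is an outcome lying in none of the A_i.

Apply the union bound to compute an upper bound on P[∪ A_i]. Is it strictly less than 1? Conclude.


Union bound: P[∪_{i=1}^{12} A_i] ≤ Σ_i P[A_i] ≤ 12·p = 12·(1/12) = 1.
Numerically: 1 ≈ 1.00000.
Is 1 < 1? NO.
Since the bound 1 is ≥ 1, the union bound is uninformative here; it does NOT by itself certify existence.

12·p = 1 ≈ 1.00000; existence NOT certified by the union bound.


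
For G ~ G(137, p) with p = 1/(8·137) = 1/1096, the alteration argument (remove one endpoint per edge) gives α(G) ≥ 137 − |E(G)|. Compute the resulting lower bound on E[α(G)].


E[|E(G)|] = C(137, 2)·p = 9316 · (1/1096) = 17/2.
E[α(G)] ≥ n − E[|E(G)|] = 137 − 17/2 = 257/2.
Numerically: ≈ 128.500.
(This is only a lower bound; the true E[α(G)] may be larger.)

E[α(G)] ≥ 257/2 ≈ 128.500.


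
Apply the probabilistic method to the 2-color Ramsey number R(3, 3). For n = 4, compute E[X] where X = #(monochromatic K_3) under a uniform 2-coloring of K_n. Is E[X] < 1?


E[X] = C(4, 3) · 2^{1 − 3} = 4 · 2^{−2} = 4/4.
As a reduced fraction: E[X] = 1 ≈ 1.0000.
Is E[X] < 1? NO.
Since E[X] ≥ 1, the first-moment bound is inconclusive at n = 4; it does NOT by itself certify R(3, 3) > 4.

E[X] = 1 ≈ 1.0000; E[X] ≥ 1; first-moment method inconclusive here.


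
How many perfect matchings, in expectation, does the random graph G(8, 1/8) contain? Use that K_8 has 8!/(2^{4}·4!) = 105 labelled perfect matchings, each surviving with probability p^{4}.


K_8 has 8!/(2^{4}·4!) = 105 labelled perfect matchings.
For each such perfect matching H, let X_H = 1 if all 4 edges of H are present in G. Then P[X_H = 1] = p^{4} = (1/8)^{4} = 1/4096.
By linearity: E[X] = Σ_H E[X_H] = 105 · p^{4} = 105 · 1/4096 = 105/4096.
Numerically: E[X] ≈ 0.02563.

E[X] = 105 · (1/8)^{4} = 105/4096 ≈ 0.02563.


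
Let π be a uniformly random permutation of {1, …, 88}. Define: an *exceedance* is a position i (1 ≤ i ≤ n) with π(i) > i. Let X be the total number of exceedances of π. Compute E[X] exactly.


Write X = Σ_{i=1}^{88} X_i, where X_i = 1_{π(i) > i}.
For each fixed i, π(i) is uniform over {1, …, 88} (marginal of a uniform permutation), so P[π(i) > i] = (n − i)/n. Summing: Σ_{i=1}^{88} (n − i)/n = (0 + 1 + … + 87)/88 = 88(88 − 1)/(2·88) = (88 − 1)/2.
Hence E[X] = Σ_{i=1}^{88} (88 − i)/88 = 87/2 ≈ 43.5000.

E[X] = 87/2 = 43.5000.


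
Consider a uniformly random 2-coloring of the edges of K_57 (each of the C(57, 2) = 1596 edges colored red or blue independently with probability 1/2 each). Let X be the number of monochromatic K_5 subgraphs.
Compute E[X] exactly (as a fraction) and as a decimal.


Let X = Σ_S X_S over the C(57, 5) = 4187106 subsets S of size 5, where X_S = 1 if the K_5 on S is monochromatic.
For a fixed S, the K_5 on S has C(5, 2) = 10 edges. P[all 10 edges red] = (1/2)^10, and likewise for blue, so P[monochromatic] = 2·(1/2)^10 = 2^{1 − 10} = 1/512.
By linearity: E[X] = C(57, 5) · 2^{1 − 10} = 4187106 · 1/512 = 2093553/256.
Numerically: E[X] ≈ 8177.9414.

E[X] = C(57,5)·2^(1−C(5,2)) = 2093553/256 ≈ 8177.9414.


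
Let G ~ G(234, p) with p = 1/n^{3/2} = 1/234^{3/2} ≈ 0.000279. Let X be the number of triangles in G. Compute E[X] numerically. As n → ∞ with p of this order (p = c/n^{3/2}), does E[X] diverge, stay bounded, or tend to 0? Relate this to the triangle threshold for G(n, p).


Number of potential triangles: C(234, 3) = 2108184.
Each occurs with probability p³ ≈ (0.000279)³ ≈ 2.18036e-11.
By linearity: E[X] = C(234, 3)·p³ ≈ 2108184 · 2.18036e-11 ≈ 0.000.
Since α = 3/2 > 1, p = c/n^{3/2} = o(1/n) is below the triangle threshold p ~ 1/n. Asymptotically E[X] ~ (c³/6)·n^{3(1−α)} = (1³/6)·n^{-1.5} → 0, so by Markov's inequality G has no triangles w.h.p.

E[X] ≈ 0.000; in regime p = Θ(1/n^{3/2}) E[X] tends to 0 (below the triangle threshold p ~ 1/n).


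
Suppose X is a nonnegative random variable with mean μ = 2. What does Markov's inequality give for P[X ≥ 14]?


μ = E[X] = 2, a = 14.
Markov: P[X ≥ 14] ≤ μ/a = (2)/14 = 1/7.
Numerically: ≈ 0.1429.
(Since a = 14 > μ = 2.0000, the bound 1/7 is < 1 and informative.)

P[X ≥ 14] ≤ 1/7 ≈ 0.1429.


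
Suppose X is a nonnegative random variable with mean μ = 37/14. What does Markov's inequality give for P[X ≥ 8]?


μ = E[X] = 37/14, a = 8.
Markov: P[X ≥ 8] ≤ μ/a = (37/14)/8 = 37/112.
Numerically: ≈ 0.330.
(Since a = 8 > μ = 2.643, the bound 37/112 is < 1 and informative.)

P[X ≥ 8] ≤ 37/112 ≈ 0.330.


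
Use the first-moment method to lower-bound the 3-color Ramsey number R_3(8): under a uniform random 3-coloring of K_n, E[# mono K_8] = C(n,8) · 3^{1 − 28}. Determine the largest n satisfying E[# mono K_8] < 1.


We need C(n, 8) · 3^{1 − 28} < 1, i.e. C(n, 8) < 3^{28 − 1} = 7625597484987.
Check values of n near the boundary:
  n = 152: C(152, 8) = 5859727868575; 5859727868575 < 7625597484987? YES
  n = 153: C(153, 8) = 6183023199255; 6183023199255 < 7625597484987? YES
  n = 154: C(154, 8) = 6521818990995; 6521818990995 < 7625597484987? YES
  n = 155: C(155, 8) = 6876747915675; 6876747915675 < 7625597484987? YES
  n = 156: C(156, 8) = 7248464019225; 7248464019225 < 7625597484987? YES
  n = 157: C(157, 8) = 7637643295425; 7637643295425 < 7625597484987? NO
  n = 158: C(158, 8) = 8044984271181; 8044984271181 < 7625597484987? NO
  n = 159: C(159, 8) = 8471208603429; 8471208603429 < 7625597484987? NO
The largest n with C(n, 8) < 7625597484987 is n = 156 (where E[X] = 805384891025/847288609443 ≈ 0.950544). Hence R_3(8) > 156, i.e. R_3(8) ≥ 157.

Largest n = 156; hence R_3(8) > 156.


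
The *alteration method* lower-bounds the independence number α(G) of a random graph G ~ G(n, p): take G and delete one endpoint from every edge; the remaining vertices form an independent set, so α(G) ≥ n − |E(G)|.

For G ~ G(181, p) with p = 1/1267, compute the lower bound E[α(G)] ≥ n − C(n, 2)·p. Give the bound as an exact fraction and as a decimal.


E[|E(G)|] = C(181, 2)·p = 16290 · (1/1267) = 90/7.
E[α(G)] ≥ n − E[|E(G)|] = 181 − 90/7 = 1177/7.
Numerically: ≈ 168.14286.
(This is only a lower bound; the true E[α(G)] may be larger.)

E[α(G)] ≥ 1177/7 ≈ 168.14286.


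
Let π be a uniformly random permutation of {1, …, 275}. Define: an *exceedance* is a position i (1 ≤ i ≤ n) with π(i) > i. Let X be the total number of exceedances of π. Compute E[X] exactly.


Write X = Σ_{i=1}^{275} X_i, where X_i = 1_{π(i) > i}.
For each fixed i, π(i) is uniform over {1, …, 275} (marginal of a uniform permutation), so P[π(i) > i] = (n − i)/n. Summing: Σ_{i=1}^{275} (n − i)/n = (0 + 1 + … + 274)/275 = 275(275 − 1)/(2·275) = (275 − 1)/2.
Hence E[X] = Σ_{i=1}^{275} (275 − i)/275 = 137 ≈ 137.0000.

E[X] = 137 = 137.0000.


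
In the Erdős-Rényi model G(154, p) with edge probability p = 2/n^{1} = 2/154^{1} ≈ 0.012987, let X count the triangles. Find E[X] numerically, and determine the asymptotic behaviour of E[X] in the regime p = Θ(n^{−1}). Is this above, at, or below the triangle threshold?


Number of potential triangles: C(154, 3) = 596904.
Each occurs with probability p³ ≈ (0.012987)³ ≈ 2.19042216e-06.
By linearity: E[X] = C(154, 3)·p³ ≈ 596904 · 2.19042216e-06 ≈ 1.307472.
Here α = 1, so p = 2/n is exactly at the triangle threshold p ~ 1/n. Asymptotically E[X] → c³/6 = 2³/6 = 4/3 ≈ 1.333333, a bounded constant. In this regime the triangle count is asymptotically Poisson(c³/6).

E[X] ≈ 1.307472; in regime p = Θ(1/n^{1}) E[X] stays bounded (at the triangle threshold p ~ 1/n).


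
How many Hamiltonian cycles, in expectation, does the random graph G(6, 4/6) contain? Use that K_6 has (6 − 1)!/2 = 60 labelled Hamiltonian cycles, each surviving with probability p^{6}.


K_6 has (6 − 1)!/2 = 60 labelled Hamiltonian cycles.
For each such Hamiltonian cycle H, let X_H = 1 if all 6 edges of H are present in G. Then P[X_H = 1] = p^{6} = (2/3)^{6} = 64/729.
By linearity: E[X] = Σ_H E[X_H] = 60 · p^{6} = 60 · 64/729 = 1280/243.
Numerically: E[X] ≈ 5.2675.

E[X] = 60 · (2/3)^{6} = 1280/243 ≈ 5.2675.


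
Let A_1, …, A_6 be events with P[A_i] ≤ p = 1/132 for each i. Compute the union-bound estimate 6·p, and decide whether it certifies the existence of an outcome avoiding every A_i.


Union bound: P[∪_{i=1}^{6} A_i] ≤ Σ_i P[A_i] ≤ 6·p = 6·(1/132) = 1/22.
Numerically: 1/22 ≈ 0.0454545.
Is 1/22 < 1? YES.
Since P[∪ A_i] ≤ 1/22 < 1, the complement has P[∩ A_i^c] ≥ 1 − 1/22 = 21/22 > 0, so some outcome avoids every A_i.

6·p = 1/22 ≈ 0.0454545; existence CERTIFIED by the union bound.


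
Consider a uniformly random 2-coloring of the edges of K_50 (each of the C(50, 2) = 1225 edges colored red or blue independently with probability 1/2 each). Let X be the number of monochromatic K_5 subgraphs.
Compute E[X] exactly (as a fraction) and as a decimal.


Let X = Σ_S X_S over the C(50, 5) = 2118760 subsets S of size 5, where X_S = 1 if the K_5 on S is monochromatic.
For a fixed S, the K_5 on S has C(5, 2) = 10 edges. P[all 10 edges red] = (1/2)^10, and likewise for blue, so P[monochromatic] = 2·(1/2)^10 = 2^{1 − 10} = 1/512.
Summing: E[X] = C(50, 5) · 2^{1 − 10} = 2118760 · 1/512 = 264845/64.
Numerically: E[X] ≈ 4138.203125.

E[X] = C(50,5)·2^(1−C(5,2)) = 264845/64 ≈ 4138.203125.


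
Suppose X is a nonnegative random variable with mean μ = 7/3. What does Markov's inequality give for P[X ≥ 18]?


μ = E[X] = 7/3, a = 18.
Markov: P[X ≥ 18] ≤ μ/a = (7/3)/18 = 7/54.
Numerically: ≈ 0.129630.
(Since a = 18 > μ = 2.333333, the bound 7/54 is < 1 and informative.)

P[X ≥ 18] ≤ 7/54 ≈ 0.129630.


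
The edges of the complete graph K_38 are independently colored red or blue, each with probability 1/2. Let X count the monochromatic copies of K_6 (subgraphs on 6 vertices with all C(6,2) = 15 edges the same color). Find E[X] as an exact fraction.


Let X = Σ_S X_S over the C(38, 6) = 2760681 subsets S of size 6, where X_S = 1 if the K_6 on S is monochromatic.
For a fixed S, the K_6 on S has C(6, 2) = 15 edges. P[all 15 edges red] = (1/2)^15, and likewise for blue, so P[monochromatic] = 2·(1/2)^15 = 2^{1 − 15} = 1/16384.
Summing: E[X] = C(38, 6) · 2^{1 − 15} = 2760681 · 1/16384 = 2760681/16384.
Numerically: E[X] ≈ 168.49860.

E[X] = C(38,6)·2^(1−C(6,2)) = 2760681/16384 ≈ 168.49860.


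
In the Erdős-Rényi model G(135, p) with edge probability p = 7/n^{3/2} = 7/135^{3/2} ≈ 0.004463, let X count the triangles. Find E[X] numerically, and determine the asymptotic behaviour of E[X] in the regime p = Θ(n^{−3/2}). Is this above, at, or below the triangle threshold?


Number of potential triangles: C(135, 3) = 400995.
Each occurs with probability p³ ≈ (0.004463)³ ≈ 8.887757e-08.
By linearity: E[X] = C(135, 3)·p³ ≈ 400995 · 8.887757e-08 ≈ 0.0356.
Since α = 3/2 > 1, p = c/n^{3/2} = o(1/n) is below the triangle threshold p ~ 1/n. Asymptotically E[X] ~ (c³/6)·n^{3(1−α)} = (7³/6)·n^{-1.5} → 0, so by Markov's inequality G has no triangles w.h.p.

E[X] ≈ 0.0356; in regime p = Θ(1/n^{3/2}) E[X] tends to 0 (below the triangle threshold p ~ 1/n).


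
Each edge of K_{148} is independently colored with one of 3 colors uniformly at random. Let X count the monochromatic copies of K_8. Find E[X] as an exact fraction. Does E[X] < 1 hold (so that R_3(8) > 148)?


E[X] = C(148, 8) · 3^{1 − 28} = 4709614623714 · 3^{−27} = 4709614623714/7625597484987.
As a reduced fraction: E[X] = 523290513746/847288609443 ≈ 0.61761.
Is E[X] < 1? YES.
Since E[X] < 1, there exists a 3-coloring of K_{148} with no monochromatic K_8; hence R_3(8) > 148.

E[X] = 523290513746/847288609443 ≈ 0.61761; E[X] < 1, so R_3(8) > 148.


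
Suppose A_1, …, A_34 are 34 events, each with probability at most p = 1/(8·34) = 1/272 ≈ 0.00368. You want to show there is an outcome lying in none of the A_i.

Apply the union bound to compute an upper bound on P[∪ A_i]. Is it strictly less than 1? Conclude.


Union bound: P[∪_{i=1}^{34} A_i] ≤ Σ_i P[A_i] ≤ 34·p = 34·(1/272) = 1/8.
Numerically: 1/8 ≈ 0.12500.
Is 1/8 < 1? YES.
Since P[∪ A_i] ≤ 1/8 < 1, the complement has P[∩ A_i^c] ≥ 1 − 1/8 = 7/8 > 0, so some outcome avoids every A_i.

34·p = 1/8 ≈ 0.12500; existence CERTIFIED by the union bound.


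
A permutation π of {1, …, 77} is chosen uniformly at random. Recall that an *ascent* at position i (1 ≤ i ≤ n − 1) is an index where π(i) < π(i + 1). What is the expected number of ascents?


Write X = Σ X_I over i = 1, …, 76, with X_I the indicator of one ascent.
There are 76 indicators.
For each fixed i, the pair (π(i), π(i+1)) is a uniformly random ordered pair of distinct values from {1, …, 77}; by symmetry P[π(i) < π(i+1)] = 1/2.
By linearity: E[X] = 76 · (1/2) = (77 − 1) · (1/2) = 38 ≈ 38.000000.

E[X] = 38 = 38.000000.


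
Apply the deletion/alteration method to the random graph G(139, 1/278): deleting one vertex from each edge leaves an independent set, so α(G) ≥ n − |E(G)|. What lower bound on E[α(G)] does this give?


E[|E(G)|] = C(139, 2)·p = 9591 · (1/278) = 69/2.
E[α(G)] ≥ n − E[|E(G)|] = 139 − 69/2 = 209/2.
Numerically: ≈ 104.500.
(This is only a lower bound; the true E[α(G)] may be larger.)

E[α(G)] ≥ 209/2 ≈ 104.500.


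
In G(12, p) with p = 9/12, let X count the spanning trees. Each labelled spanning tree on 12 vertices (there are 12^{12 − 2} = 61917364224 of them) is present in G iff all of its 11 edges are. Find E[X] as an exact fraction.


K_12 has 12^{12 − 2} = 61917364224 labelled spanning trees.
For each such spanning tree H, let X_H = 1 if all 11 edges of H are present in G. Then P[X_H = 1] = p^{11} = (3/4)^{11} = 177147/4194304.
Summing the indicators: E[X] = Σ_H E[X_H] = 61917364224 · p^{11} = 61917364224 · 177147/4194304 = 10460353203/4.
Numerically: E[X] ≈ 2.62e+09.

E[X] = 61917364224 · (3/4)^{11} = 10460353203/4 ≈ 2.62e+09.


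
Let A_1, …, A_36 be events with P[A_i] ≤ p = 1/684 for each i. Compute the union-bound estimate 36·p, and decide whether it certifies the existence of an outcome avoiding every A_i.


Union bound: P[∪_{i=1}^{36} A_i] ≤ Σ_i P[A_i] ≤ 36·p = 36·(1/684) = 1/19.
Numerically: 1/19 ≈ 0.053.
Is 1/19 < 1? YES.
Since P[∪ A_i] ≤ 1/19 < 1, the complement has P[∩ A_i^c] ≥ 1 − 1/19 = 18/19 > 0, so some outcome avoids every A_i.

36·p = 1/19 ≈ 0.053; existence CERTIFIED by the union bound.


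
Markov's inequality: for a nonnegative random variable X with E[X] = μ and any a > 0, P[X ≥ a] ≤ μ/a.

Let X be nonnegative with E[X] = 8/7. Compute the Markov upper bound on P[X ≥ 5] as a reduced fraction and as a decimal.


μ = E[X] = 8/7, a = 5.
Markov: P[X ≥ 5] ≤ μ/a = (8/7)/5 = 8/35.
Numerically: ≈ 0.2286.
(Since a = 5 > μ = 1.1429, the bound 8/35 is < 1 and informative.)

P[X ≥ 5] ≤ 8/35 ≈ 0.2286.


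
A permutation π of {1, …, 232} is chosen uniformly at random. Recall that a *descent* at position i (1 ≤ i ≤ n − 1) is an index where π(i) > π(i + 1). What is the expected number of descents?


Write X = Σ X_I over i = 1, …, 231, with X_I the indicator of one descent.
There are 231 indicators.
For each fixed i, the pair (π(i), π(i+1)) is a uniformly random ordered pair of distinct values from {1, …, 232}; by symmetry P[π(i) > π(i+1)] = 1/2.
By linearity: E[X] = 231 · (1/2) = (232 − 1) · (1/2) = 231/2 ≈ 115.500000.

E[X] = 231/2 = 115.500000.


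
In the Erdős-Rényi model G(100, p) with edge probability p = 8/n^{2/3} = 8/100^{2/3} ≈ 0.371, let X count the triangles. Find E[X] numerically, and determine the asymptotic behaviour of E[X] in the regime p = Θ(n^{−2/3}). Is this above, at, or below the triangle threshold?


Number of potential triangles: C(100, 3) = 161700.
Each occurs with probability p³ ≈ (0.371)³ ≈ 5.12000e-02.
By linearity: E[X] = C(100, 3)·p³ ≈ 161700 · 5.12000e-02 ≈ 8279.040.
Since α = 2/3 < 1, p = c/n^{2/3} ≫ 1/n is above the triangle threshold p ~ 1/n. Asymptotically E[X] ~ (c³/6)·n^{3(1−α)} = (8³/6)·n^{1} → ∞; triangles are abundant w.h.p.

E[X] ≈ 8279.040; in regime p = Θ(1/n^{2/3}) E[X] diverges (above the triangle threshold p ~ 1/n).


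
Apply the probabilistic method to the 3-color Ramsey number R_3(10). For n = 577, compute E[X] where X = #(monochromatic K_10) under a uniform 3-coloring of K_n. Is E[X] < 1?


E[X] = C(577, 10) · 3^{1 − 45} = 1042166760920175198880 · 3^{−44} = 1042166760920175198880/984770902183611232881.
As a reduced fraction: E[X] = 1042166760920175198880/984770902183611232881 ≈ 1.058283.
Is E[X] < 1? NO.
Since E[X] ≥ 1, the first-moment bound is inconclusive at n = 577; it does NOT by itself certify R_3(10) > 577.

E[X] = 1042166760920175198880/984770902183611232881 ≈ 1.058283; E[X] ≥ 1; first-moment method inconclusive here.


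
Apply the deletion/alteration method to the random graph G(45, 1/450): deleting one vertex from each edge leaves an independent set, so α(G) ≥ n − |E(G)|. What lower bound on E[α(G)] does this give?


E[|E(G)|] = C(45, 2)·p = 990 · (1/450) = 11/5.
E[α(G)] ≥ n − E[|E(G)|] = 45 − 11/5 = 214/5.
Numerically: ≈ 42.800000.
(This is only a lower bound; the true E[α(G)] may be larger.)

E[α(G)] ≥ 214/5 ≈ 42.800000.


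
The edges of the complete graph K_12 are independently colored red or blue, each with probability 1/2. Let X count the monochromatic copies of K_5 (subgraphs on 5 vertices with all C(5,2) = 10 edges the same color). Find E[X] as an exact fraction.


Let X = Σ_S X_S over the C(12, 5) = 792 subsets S of size 5, where X_S = 1 if the K_5 on S is monochromatic.
For a fixed S, the K_5 on S has C(5, 2) = 10 edges. P[all 10 edges red] = (1/2)^10, and likewise for blue, so P[monochromatic] = 2·(1/2)^10 = 2^{1 − 10} = 1/512.
Summing: E[X] = C(12, 5) · 2^{1 − 10} = 792 · 1/512 = 99/64.
Numerically: E[X] ≈ 1.547.

E[X] = C(12,5)·2^(1−C(5,2)) = 99/64 ≈ 1.547.


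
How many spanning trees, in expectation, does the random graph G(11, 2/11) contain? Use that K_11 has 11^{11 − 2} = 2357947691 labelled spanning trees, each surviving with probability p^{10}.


K_11 has 11^{11 − 2} = 2357947691 labelled spanning trees.
For each such spanning tree H, let X_H = 1 if all 10 edges of H are present in G. Then P[X_H = 1] = p^{10} = (2/11)^{10} = 1024/25937424601.
By linearity: E[X] = Σ_H E[X_H] = 2357947691 · p^{10} = 2357947691 · 1024/25937424601 = 1024/11.
Numerically: E[X] ≈ 93.09.

E[X] = 2357947691 · (2/11)^{10} = 1024/11 ≈ 93.09.


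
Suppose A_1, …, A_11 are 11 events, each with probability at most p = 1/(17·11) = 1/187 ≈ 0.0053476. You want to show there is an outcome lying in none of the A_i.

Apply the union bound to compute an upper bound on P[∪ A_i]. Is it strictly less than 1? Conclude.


Union bound: P[∪_{i=1}^{11} A_i] ≤ Σ_i P[A_i] ≤ 11·p = 11·(1/187) = 1/17.
Numerically: 1/17 ≈ 0.0588235.
Is 1/17 < 1? YES.
Since P[∪ A_i] ≤ 1/17 < 1, the complement has P[∩ A_i^c] ≥ 1 − 1/17 = 16/17 > 0, so some outcome avoids every A_i.

11·p = 1/17 ≈ 0.0588235; existence CERTIFIED by the union bound.


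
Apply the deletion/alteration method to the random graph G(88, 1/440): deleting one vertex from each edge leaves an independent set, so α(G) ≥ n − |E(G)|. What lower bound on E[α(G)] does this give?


E[|E(G)|] = C(88, 2)·p = 3828 · (1/440) = 87/10.
E[α(G)] ≥ n − E[|E(G)|] = 88 − 87/10 = 793/10.
Numerically: ≈ 79.300.
(This is only a lower bound; the true E[α(G)] may be larger.)

E[α(G)] ≥ 793/10 ≈ 79.300.


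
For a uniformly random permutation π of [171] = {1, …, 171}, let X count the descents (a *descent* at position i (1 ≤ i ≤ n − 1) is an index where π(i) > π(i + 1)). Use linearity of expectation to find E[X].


Write X = Σ X_I over i = 1, …, 170, with X_I the indicator of one descent.
There are 170 indicators.
For each fixed i, the pair (π(i), π(i+1)) is a uniformly random ordered pair of distinct values from {1, …, 171}; by symmetry P[π(i) > π(i+1)] = 1/2.
By linearity: E[X] = 170 · (1/2) = (171 − 1) · (1/2) = 85 ≈ 85.000.

E[X] = 85 = 85.000.


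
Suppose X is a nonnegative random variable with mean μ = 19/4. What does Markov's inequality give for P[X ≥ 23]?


μ = E[X] = 19/4, a = 23.
Markov: P[X ≥ 23] ≤ μ/a = (19/4)/23 = 19/92.
Numerically: ≈ 0.206522.
(Since a = 23 > μ = 4.750000, the bound 19/92 is < 1 and informative.)

P[X ≥ 23] ≤ 19/92 ≈ 0.206522.


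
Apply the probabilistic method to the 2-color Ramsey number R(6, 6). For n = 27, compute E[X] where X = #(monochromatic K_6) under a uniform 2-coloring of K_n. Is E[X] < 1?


E[X] = C(27, 6) · 2^{1 − 15} = 296010 · 2^{−14} = 296010/16384.
As a reduced fraction: E[X] = 148005/8192 ≈ 18.06702.
Is E[X] < 1? NO.
Since E[X] ≥ 1, the first-moment bound is inconclusive at n = 27; it does NOT by itself certify R(6, 6) > 27.

E[X] = 148005/8192 ≈ 18.06702; E[X] ≥ 1; first-moment method inconclusive here.


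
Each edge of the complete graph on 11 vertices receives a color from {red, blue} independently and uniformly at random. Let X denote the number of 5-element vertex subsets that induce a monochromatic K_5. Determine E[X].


Let X = Σ_S X_S over the C(11, 5) = 462 subsets S of size 5, where X_S = 1 if the K_5 on S is monochromatic.
For a fixed S, the K_5 on S has C(5, 2) = 10 edges. P[all 10 edges red] = (1/2)^10, and likewise for blue, so P[monochromatic] = 2·(1/2)^10 = 2^{1 − 10} = 1/512.
By linearity of expectation: E[X] = C(11, 5) · 2^{1 − 10} = 462 · 1/512 = 231/256.
Numerically: E[X] ≈ 0.90234.

E[X] = C(11,5)·2^(1−C(5,2)) = 231/256 ≈ 0.90234.


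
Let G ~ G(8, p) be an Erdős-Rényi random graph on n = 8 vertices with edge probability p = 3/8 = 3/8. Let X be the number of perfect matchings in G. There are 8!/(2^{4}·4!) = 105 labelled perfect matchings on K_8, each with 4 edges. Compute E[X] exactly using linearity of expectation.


K_8 has 8!/(2^{4}·4!) = 105 labelled perfect matchings.
For each such perfect matching H, let X_H = 1 if all 4 edges of H are present in G. Then P[X_H = 1] = p^{4} = (3/8)^{4} = 81/4096.
By linearity: E[X] = Σ_H E[X_H] = 105 · p^{4} = 105 · 81/4096 = 8505/4096.
Numerically: E[X] ≈ 2.076.

E[X] = 105 · (3/8)^{4} = 8505/4096 ≈ 2.076.


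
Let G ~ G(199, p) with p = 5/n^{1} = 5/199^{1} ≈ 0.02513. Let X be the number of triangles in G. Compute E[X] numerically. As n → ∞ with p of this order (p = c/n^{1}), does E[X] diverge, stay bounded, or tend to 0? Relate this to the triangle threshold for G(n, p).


Number of potential triangles: C(199, 3) = 1293699.
Each occurs with probability p³ ≈ (0.02513)³ ≈ 1.586174e-05.
By linearity: E[X] = C(199, 3)·p³ ≈ 1293699 · 1.586174e-05 ≈ 20.5203.
Here α = 1, so p = 5/n is exactly at the triangle threshold p ~ 1/n. Asymptotically E[X] → c³/6 = 5³/6 = 125/6 ≈ 20.8333, a bounded constant. In this regime the triangle count is asymptotically Poisson(c³/6).

E[X] ≈ 20.5203; in regime p = Θ(1/n^{1}) E[X] stays bounded (at the triangle threshold p ~ 1/n).


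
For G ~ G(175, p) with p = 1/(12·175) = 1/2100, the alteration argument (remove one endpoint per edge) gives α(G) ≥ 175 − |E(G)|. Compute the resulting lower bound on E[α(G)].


E[|E(G)|] = C(175, 2)·p = 15225 · (1/2100) = 29/4.
E[α(G)] ≥ n − E[|E(G)|] = 175 − 29/4 = 671/4.
Numerically: ≈ 167.750000.
(This is only a lower bound; the true E[α(G)] may be larger.)

E[α(G)] ≥ 671/4 ≈ 167.750000.


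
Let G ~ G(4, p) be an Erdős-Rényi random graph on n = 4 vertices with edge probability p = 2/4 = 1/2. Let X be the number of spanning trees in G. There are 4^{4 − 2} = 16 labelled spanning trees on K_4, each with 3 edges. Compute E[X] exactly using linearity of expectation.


K_4 has 4^{4 − 2} = 16 labelled spanning trees.
For each such spanning tree H, let X_H = 1 if all 3 edges of H are present in G. Then P[X_H = 1] = p^{3} = (1/2)^{3} = 1/8.
Summing the indicators: E[X] = Σ_H E[X_H] = 16 · p^{3} = 16 · 1/8 = 2.
Numerically: E[X] ≈ 2.

E[X] = 16 · (1/2)^{3} = 2 ≈ 2.


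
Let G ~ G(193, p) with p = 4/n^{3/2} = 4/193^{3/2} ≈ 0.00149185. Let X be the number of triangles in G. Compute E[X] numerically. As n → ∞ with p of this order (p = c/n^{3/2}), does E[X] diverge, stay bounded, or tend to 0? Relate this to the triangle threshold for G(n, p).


Number of potential triangles: C(193, 3) = 1179616.
Each occurs with probability p³ ≈ (0.00149185)³ ≈ 3.32025992e-09.
By linearity: E[X] = C(193, 3)·p³ ≈ 1179616 · 3.32025992e-09 ≈ 0.003917.
Since α = 3/2 > 1, p = c/n^{3/2} = o(1/n) is below the triangle threshold p ~ 1/n. Asymptotically E[X] ~ (c³/6)·n^{3(1−α)} = (4³/6)·n^{-1.5} → 0, so by Markov's inequality G has no triangles w.h.p.

E[X] ≈ 0.003917; in regime p = Θ(1/n^{3/2}) E[X] tends to 0 (below the triangle threshold p ~ 1/n).


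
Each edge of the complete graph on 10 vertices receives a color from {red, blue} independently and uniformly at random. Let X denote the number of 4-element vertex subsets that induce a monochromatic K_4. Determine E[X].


Let X = Σ_S X_S over the C(10, 4) = 210 subsets S of size 4, where X_S = 1 if the K_4 on S is monochromatic.
For a fixed S, the K_4 on S has C(4, 2) = 6 edges. P[all 6 edges red] = (1/2)^6, and likewise for blue, so P[monochromatic] = 2·(1/2)^6 = 2^{1 − 6} = 1/32.
Summing: E[X] = C(10, 4) · 2^{1 − 6} = 210 · 1/32 = 105/16.
Numerically: E[X] ≈ 6.5625.

E[X] = C(10,4)·2^(1−C(4,2)) = 105/16 ≈ 6.5625.


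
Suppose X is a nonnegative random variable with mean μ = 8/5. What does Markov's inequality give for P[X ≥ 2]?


μ = E[X] = 8/5, a = 2.
Markov: P[X ≥ 2] ≤ μ/a = (8/5)/2 = 4/5.
Numerically: ≈ 0.8000.
(Since a = 2 > μ = 1.6000, the bound 4/5 is < 1 and informative.)

P[X ≥ 2] ≤ 4/5 ≈ 0.8000.


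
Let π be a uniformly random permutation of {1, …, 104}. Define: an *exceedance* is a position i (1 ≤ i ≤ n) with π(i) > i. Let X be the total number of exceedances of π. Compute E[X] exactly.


Write X = Σ_{i=1}^{104} X_i, where X_i = 1_{π(i) > i}.
For each fixed i, π(i) is uniform over {1, …, 104} (marginal of a uniform permutation), so P[π(i) > i] = (n − i)/n. Summing: Σ_{i=1}^{104} (n − i)/n = (0 + 1 + … + 103)/104 = 104(104 − 1)/(2·104) = (104 − 1)/2.
Hence E[X] = Σ_{i=1}^{104} (104 − i)/104 = 103/2 ≈ 51.5000.

E[X] = 103/2 = 51.5000.


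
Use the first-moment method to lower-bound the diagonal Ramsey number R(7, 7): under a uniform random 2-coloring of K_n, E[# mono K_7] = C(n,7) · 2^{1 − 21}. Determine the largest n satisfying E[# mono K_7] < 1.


We need C(n, 7) · 2^{1 − 21} < 1, i.e. C(n, 7) < 2^{21 − 1} = 1048576.
Check values of n near the boundary:
  n = 24: C(24, 7) = 346104; 346104 < 1048576? YES
  n = 25: C(25, 7) = 480700; 480700 < 1048576? YES
  n = 26: C(26, 7) = 657800; 657800 < 1048576? YES
  n = 27: C(27, 7) = 888030; 888030 < 1048576? YES
  n = 28: C(28, 7) = 1184040; 1184040 < 1048576? NO
The largest n with C(n, 7) < 1048576 is n = 27 (where E[X] = 444015/524288 ≈ 0.846891). Hence R(7, 7) > 27, i.e. R(7, 7) ≥ 28.

Largest n = 27; hence R(7, 7) > 27.
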